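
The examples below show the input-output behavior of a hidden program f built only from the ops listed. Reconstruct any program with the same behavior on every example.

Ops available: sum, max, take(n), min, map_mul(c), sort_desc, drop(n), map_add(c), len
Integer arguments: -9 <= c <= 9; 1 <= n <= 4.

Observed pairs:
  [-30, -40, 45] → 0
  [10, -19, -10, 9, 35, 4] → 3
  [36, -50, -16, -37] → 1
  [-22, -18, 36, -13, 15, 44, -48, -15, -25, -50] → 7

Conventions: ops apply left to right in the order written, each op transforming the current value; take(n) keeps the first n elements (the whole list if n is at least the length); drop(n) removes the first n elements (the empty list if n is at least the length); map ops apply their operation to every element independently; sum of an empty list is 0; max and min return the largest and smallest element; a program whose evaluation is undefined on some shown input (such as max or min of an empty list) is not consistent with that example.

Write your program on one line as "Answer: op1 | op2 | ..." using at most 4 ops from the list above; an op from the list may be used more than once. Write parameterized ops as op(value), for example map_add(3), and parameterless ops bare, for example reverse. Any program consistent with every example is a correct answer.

map_add(-3) | drop(3) | map_add(-5) | len

Check, running the answer program on each example:
  [-30, -40, 45] -> [-33, -43, 42] -> [] -> [] -> 0
  [10, -19, -10, 9, 35, 4] -> [7, -22, -13, 6, 32, 1] -> [6, 32, 1] -> [1, 27, -4] -> 3
  [36, -50, -16, -37] -> [33, -53, -19, -40] -> [-40] -> [-45] -> 1
  [-22, -18, 36, -13, 15, 44, -48, -15, -25, -50] -> [-25, -21, 33, -16, 12, 41, -51, -18, -28, -53] -> [-16, 12, 41, -51, -18, -28, -53] -> [-21, 7, 36, -56, -23, -33, -58] -> 7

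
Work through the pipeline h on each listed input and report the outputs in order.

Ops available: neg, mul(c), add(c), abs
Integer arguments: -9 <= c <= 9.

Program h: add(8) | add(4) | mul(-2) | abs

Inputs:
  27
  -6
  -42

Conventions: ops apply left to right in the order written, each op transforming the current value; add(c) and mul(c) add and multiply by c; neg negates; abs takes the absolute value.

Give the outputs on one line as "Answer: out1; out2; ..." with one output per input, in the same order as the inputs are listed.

78; 12; 60

Execution, op by op:
  27 -> 35 -> 39 -> -78 -> 78
  -6 -> 2 -> 6 -> -12 -> 12
  -42 -> -34 -> -30 -> 60 -> 60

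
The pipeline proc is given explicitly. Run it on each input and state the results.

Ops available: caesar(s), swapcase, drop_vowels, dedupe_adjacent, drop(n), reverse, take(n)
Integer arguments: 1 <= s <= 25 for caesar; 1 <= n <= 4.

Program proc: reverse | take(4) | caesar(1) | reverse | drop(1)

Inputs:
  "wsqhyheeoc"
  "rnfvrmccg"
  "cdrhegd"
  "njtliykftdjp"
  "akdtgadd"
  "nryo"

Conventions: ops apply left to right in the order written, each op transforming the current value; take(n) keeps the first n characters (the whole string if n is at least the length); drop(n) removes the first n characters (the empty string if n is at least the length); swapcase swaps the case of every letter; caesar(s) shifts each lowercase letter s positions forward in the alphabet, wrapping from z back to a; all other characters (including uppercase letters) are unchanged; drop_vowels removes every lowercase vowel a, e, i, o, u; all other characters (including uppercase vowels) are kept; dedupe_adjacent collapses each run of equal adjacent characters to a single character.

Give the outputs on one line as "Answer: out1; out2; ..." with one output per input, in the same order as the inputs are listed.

Execution, op by op:
  "wsqhyheeoc" -> "coeehyhqsw" -> "coee" -> "dpff" -> "ffpd" -> "fpd"
  "rnfvrmccg" -> "gccmrvfnr" -> "gccm" -> "hddn" -> "nddh" -> "ddh"
  "cdrhegd" -> "dgehrdc" -> "dgeh" -> "ehfi" -> "ifhe" -> "fhe"
  "njtliykftdjp" -> "pjdtfkyiltjn" -> "pjdt" -> "qkeu" -> "uekq" -> "ekq"
  "akdtgadd" -> "ddagtdka" -> "ddag" -> "eebh" -> "hbee" -> "bee"
  "nryo" -> "oyrn" -> "oyrn" -> "pzso" -> "oszp" -> "szp"

"fpd"; "ddh"; "fhe"; "ekq"; "bee"; "szp"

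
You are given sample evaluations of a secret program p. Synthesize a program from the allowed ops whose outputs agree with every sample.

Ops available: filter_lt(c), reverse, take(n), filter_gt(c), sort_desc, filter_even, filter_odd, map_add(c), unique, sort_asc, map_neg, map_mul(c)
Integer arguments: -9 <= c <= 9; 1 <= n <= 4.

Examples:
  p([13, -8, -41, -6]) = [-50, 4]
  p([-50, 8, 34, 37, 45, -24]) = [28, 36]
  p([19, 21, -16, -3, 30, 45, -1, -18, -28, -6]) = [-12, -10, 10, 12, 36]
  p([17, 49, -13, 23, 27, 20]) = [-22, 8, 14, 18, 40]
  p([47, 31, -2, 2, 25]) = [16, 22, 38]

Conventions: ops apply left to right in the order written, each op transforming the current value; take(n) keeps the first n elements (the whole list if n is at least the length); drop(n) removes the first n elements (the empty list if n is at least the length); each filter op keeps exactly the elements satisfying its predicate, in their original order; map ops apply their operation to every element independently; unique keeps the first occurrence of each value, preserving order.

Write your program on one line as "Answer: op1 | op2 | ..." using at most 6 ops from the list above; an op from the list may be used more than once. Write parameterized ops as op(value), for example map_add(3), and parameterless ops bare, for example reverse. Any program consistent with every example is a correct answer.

sort_desc | sort_asc | filter_odd | map_add(-1) | map_add(-8)

Check, running the answer program on each example:
  [13, -8, -41, -6] -> [13, -6, -8, -41] -> [-41, -8, -6, 13] -> [-41, 13] -> [-42, 12] -> [-50, 4]
  [-50, 8, 34, 37, 45, -24] -> [45, 37, 34, 8, -24, -50] -> [-50, -24, 8, 34, 37, 45] -> [37, 45] -> [36, 44] -> [28, 36]
  [19, 21, -16, -3, 30, 45, -1, -18, -28, -6] -> [45, 30, 21, 19, -1, -3, -6, -16, -18, -28] -> [-28, -18, -16, -6, -3, -1, 19, 21, 30, 45] -> [-3, -1, 19, 21, 45] -> [-4, -2, 18, 20, 44] -> [-12, -10, 10, 12, 36]
  [17, 49, -13, 23, 27, 20] -> [49, 27, 23, 20, 17, -13] -> [-13, 17, 20, 23, 27, 49] -> [-13, 17, 23, 27, 49] -> [-14, 16, 22, 26, 48] -> [-22, 8, 14, 18, 40]
  [47, 31, -2, 2, 25] -> [47, 31, 25, 2, -2] -> [-2, 2, 25, 31, 47] -> [25, 31, 47] -> [24, 30, 46] -> [16, 22, 38]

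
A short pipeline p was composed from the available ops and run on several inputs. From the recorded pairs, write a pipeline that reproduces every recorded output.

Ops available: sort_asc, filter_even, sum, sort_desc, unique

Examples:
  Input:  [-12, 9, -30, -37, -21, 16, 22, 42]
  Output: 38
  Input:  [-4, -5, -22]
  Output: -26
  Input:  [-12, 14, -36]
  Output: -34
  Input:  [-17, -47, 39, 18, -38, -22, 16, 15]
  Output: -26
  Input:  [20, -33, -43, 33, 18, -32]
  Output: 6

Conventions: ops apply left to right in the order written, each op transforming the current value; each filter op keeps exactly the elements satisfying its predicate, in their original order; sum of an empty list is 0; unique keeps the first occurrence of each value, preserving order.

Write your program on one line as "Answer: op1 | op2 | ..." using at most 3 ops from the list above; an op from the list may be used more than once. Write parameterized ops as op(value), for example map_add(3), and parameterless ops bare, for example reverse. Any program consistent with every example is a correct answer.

filter_even | sort_desc | sum

Check, running the answer program on each example:
  [-12, 9, -30, -37, -21, 16, 22, 42] -> [-12, -30, 16, 22, 42] -> [42, 22, 16, -12, -30] -> 38
  [-4, -5, -22] -> [-4, -22] -> [-4, -22] -> -26
  [-12, 14, -36] -> [-12, 14, -36] -> [14, -12, -36] -> -34
  [-17, -47, 39, 18, -38, -22, 16, 15] -> [18, -38, -22, 16] -> [18, 16, -22, -38] -> -26
  [20, -33, -43, 33, 18, -32] -> [20, 18, -32] -> [20, 18, -32] -> 6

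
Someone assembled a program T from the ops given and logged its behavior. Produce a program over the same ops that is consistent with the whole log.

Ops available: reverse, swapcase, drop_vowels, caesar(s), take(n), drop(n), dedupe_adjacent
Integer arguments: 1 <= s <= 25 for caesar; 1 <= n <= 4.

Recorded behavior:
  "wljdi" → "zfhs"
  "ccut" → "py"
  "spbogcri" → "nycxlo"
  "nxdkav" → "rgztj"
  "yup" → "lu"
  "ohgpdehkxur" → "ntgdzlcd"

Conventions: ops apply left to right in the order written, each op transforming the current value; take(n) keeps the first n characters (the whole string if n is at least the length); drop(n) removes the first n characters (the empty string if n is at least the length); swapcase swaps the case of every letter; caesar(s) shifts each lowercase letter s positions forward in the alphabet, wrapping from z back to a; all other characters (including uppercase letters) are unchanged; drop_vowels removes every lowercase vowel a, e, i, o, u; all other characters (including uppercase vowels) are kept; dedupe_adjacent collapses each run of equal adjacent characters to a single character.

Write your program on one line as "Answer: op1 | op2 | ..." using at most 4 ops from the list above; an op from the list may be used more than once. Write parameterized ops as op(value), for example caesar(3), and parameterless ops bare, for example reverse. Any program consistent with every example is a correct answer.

reverse | dedupe_adjacent | drop_vowels | caesar(22)

Check, running the answer program on each example:
  "wljdi" -> "idjlw" -> "idjlw" -> "djlw" -> "zfhs"
  "ccut" -> "tucc" -> "tuc" -> "tc" -> "py"
  "spbogcri" -> "ircgobps" -> "ircgobps" -> "rcgbps" -> "nycxlo"
  "nxdkav" -> "vakdxn" -> "vakdxn" -> "vkdxn" -> "rgztj"
  "yup" -> "puy" -> "puy" -> "py" -> "lu"
  "ohgpdehkxur" -> "ruxkhedpgho" -> "ruxkhedpgho" -> "rxkhdpgh" -> "ntgdzlcd"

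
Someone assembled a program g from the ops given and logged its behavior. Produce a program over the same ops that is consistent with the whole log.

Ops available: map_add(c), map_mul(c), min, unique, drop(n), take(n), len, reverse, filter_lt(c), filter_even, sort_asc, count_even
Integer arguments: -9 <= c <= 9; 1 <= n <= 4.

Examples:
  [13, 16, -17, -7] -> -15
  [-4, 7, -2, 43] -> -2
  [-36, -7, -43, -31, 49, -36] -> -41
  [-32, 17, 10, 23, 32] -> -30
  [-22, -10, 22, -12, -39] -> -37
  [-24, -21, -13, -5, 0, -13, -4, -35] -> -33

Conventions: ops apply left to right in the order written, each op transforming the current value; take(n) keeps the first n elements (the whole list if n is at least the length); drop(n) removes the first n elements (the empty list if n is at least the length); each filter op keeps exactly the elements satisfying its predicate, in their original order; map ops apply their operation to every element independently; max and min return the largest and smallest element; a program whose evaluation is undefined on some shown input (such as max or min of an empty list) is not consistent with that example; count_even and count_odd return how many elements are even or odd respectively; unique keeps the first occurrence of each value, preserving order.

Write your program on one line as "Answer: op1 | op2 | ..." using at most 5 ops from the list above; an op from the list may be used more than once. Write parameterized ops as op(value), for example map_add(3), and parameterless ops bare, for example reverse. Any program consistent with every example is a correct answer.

sort_asc | reverse | map_add(2) | min

Check, running the answer program on each example:
  [13, 16, -17, -7] -> [-17, -7, 13, 16] -> [16, 13, -7, -17] -> [18, 15, -5, -15] -> -15
  [-4, 7, -2, 43] -> [-4, -2, 7, 43] -> [43, 7, -2, -4] -> [45, 9, 0, -2] -> -2
  [-36, -7, -43, -31, 49, -36] -> [-43, -36, -36, -31, -7, 49] -> [49, -7, -31, -36, -36, -43] -> [51, -5, -29, -34, -34, -41] -> -41
  [-32, 17, 10, 23, 32] -> [-32, 10, 17, 23, 32] -> [32, 23, 17, 10, -32] -> [34, 25, 19, 12, -30] -> -30
  [-22, -10, 22, -12, -39] -> [-39, -22, -12, -10, 22] -> [22, -10, -12, -22, -39] -> [24, -8, -10, -20, -37] -> -37
  [-24, -21, -13, -5, 0, -13, -4, -35] -> [-35, -24, -21, -13, -13, -5, -4, 0] -> [0, -4, -5, -13, -13, -21, -24, -35] -> [2, -2, -3, -11, -11, -19, -22, -33] -> -33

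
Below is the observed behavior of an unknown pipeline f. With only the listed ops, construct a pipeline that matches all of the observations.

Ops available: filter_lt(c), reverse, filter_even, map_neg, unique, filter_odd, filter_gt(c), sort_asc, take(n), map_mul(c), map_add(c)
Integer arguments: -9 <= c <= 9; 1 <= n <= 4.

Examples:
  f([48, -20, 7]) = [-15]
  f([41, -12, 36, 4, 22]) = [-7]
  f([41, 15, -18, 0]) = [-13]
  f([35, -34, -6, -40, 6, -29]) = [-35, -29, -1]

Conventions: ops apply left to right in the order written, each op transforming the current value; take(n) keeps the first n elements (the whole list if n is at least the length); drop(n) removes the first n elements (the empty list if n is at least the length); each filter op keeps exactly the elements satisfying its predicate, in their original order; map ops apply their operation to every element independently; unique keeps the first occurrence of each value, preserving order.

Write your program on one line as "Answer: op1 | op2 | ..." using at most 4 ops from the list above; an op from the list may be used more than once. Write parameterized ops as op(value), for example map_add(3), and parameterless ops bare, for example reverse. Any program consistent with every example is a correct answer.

map_add(5) | filter_odd | sort_asc | filter_lt(3)

Check, running the answer program on each example:
  [48, -20, 7] -> [53, -15, 12] -> [53, -15] -> [-15, 53] -> [-15]
  [41, -12, 36, 4, 22] -> [46, -7, 41, 9, 27] -> [-7, 41, 9, 27] -> [-7, 9, 27, 41] -> [-7]
  [41, 15, -18, 0] -> [46, 20, -13, 5] -> [-13, 5] -> [-13, 5] -> [-13]
  [35, -34, -6, -40, 6, -29] -> [40, -29, -1, -35, 11, -24] -> [-29, -1, -35, 11] -> [-35, -29, -1, 11] -> [-35, -29, -1]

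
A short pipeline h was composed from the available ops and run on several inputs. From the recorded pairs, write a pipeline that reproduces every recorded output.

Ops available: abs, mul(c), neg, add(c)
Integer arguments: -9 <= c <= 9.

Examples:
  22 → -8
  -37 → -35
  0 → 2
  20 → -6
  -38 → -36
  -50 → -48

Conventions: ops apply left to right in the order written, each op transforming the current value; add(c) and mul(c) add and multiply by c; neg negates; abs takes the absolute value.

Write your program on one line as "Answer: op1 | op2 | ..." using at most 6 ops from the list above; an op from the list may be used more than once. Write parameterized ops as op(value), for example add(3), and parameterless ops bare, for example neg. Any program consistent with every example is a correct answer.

neg | add(6) | abs | add(-9) | add(1) | neg

Check, running the answer program on each example:
  22 -> -22 -> -16 -> 16 -> 7 -> 8 -> -8
  -37 -> 37 -> 43 -> 43 -> 34 -> 35 -> -35
  0 -> 0 -> 6 -> 6 -> -3 -> -2 -> 2
  20 -> -20 -> -14 -> 14 -> 5 -> 6 -> -6
  -38 -> 38 -> 44 -> 44 -> 35 -> 36 -> -36
  -50 -> 50 -> 56 -> 56 -> 47 -> 48 -> -48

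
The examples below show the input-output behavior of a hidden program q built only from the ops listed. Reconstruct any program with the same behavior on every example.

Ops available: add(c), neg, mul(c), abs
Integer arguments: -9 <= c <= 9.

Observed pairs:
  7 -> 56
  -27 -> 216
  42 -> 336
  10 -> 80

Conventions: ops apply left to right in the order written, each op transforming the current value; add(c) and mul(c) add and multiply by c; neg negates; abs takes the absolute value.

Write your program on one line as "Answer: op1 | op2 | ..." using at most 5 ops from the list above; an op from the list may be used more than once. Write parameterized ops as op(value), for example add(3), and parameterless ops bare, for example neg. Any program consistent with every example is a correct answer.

mul(-2) | neg | mul(-4) | abs

Check, running the answer program on each example:
  7 -> -14 -> 14 -> -56 -> 56
  -27 -> 54 -> -54 -> 216 -> 216
  42 -> -84 -> 84 -> -336 -> 336
  10 -> -20 -> 20 -> -80 -> 80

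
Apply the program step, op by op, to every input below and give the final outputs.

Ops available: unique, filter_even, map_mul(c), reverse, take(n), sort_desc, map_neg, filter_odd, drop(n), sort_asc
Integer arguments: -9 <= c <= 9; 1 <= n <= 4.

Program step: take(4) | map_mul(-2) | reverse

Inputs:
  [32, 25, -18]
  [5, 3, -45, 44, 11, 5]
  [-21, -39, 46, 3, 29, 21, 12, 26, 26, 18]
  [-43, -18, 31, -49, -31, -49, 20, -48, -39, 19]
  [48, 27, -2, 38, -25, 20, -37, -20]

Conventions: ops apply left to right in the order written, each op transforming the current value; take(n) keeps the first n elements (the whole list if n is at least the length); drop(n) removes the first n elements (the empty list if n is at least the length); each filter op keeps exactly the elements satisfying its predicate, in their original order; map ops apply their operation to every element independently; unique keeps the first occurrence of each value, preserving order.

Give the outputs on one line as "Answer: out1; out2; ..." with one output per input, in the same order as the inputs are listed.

[36, -50, -64]; [-88, 90, -6, -10]; [-6, -92, 78, 42]; [98, -62, 36, 86]; [-76, 4, -54, -96]

Execution, op by op:
  [32, 25, -18] -> [32, 25, -18] -> [-64, -50, 36] -> [36, -50, -64]
  [5, 3, -45, 44, 11, 5] -> [5, 3, -45, 44] -> [-10, -6, 90, -88] -> [-88, 90, -6, -10]
  [-21, -39, 46, 3, 29, 21, 12, 26, 26, 18] -> [-21, -39, 46, 3] -> [42, 78, -92, -6] -> [-6, -92, 78, 42]
  [-43, -18, 31, -49, -31, -49, 20, -48, -39, 19] -> [-43, -18, 31, -49] -> [86, 36, -62, 98] -> [98, -62, 36, 86]
  [48, 27, -2, 38, -25, 20, -37, -20] -> [48, 27, -2, 38] -> [-96, -54, 4, -76] -> [-76, 4, -54, -96]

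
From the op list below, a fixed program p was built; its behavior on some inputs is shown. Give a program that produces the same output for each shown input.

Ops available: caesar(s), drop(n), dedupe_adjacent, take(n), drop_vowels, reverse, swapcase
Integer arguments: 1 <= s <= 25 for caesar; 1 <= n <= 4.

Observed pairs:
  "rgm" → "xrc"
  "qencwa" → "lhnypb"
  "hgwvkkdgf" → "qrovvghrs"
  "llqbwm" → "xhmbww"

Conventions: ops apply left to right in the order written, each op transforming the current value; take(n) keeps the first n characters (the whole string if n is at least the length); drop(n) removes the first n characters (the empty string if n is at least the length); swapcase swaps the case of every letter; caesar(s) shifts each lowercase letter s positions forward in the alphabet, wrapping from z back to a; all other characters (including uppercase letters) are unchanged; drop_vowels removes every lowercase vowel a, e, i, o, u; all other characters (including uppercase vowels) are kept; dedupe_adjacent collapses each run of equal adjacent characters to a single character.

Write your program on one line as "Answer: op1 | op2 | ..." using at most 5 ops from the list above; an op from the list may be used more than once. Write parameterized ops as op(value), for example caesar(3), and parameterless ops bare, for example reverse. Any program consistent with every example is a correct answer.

caesar(22) | caesar(1) | reverse | caesar(14)

Check, running the answer program on each example:
  "rgm" -> "nci" -> "odj" -> "jdo" -> "xrc"
  "qencwa" -> "majysw" -> "nbkztx" -> "xtzkbn" -> "lhnypb"
  "hgwvkkdgf" -> "dcsrggzcb" -> "edtshhadc" -> "cdahhstde" -> "qrovvghrs"
  "llqbwm" -> "hhmxsi" -> "iinytj" -> "jtynii" -> "xhmbww"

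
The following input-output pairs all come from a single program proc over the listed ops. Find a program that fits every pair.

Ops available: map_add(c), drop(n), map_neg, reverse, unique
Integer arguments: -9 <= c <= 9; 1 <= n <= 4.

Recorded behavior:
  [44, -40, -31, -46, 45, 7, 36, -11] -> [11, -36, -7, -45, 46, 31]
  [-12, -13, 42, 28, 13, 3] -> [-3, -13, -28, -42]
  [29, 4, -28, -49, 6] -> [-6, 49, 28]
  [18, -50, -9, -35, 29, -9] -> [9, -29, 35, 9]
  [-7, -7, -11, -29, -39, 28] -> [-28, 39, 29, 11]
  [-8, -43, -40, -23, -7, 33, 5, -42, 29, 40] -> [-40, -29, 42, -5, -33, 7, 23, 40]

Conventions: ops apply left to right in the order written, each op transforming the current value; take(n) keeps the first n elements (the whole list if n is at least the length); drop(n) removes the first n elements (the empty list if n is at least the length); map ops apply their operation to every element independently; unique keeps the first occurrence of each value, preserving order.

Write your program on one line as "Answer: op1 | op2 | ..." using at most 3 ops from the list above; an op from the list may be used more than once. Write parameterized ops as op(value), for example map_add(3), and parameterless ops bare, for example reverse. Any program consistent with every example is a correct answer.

drop(2) | map_neg | reverse

Check, running the answer program on each example:
  [44, -40, -31, -46, 45, 7, 36, -11] -> [-31, -46, 45, 7, 36, -11] -> [31, 46, -45, -7, -36, 11] -> [11, -36, -7, -45, 46, 31]
  [-12, -13, 42, 28, 13, 3] -> [42, 28, 13, 3] -> [-42, -28, -13, -3] -> [-3, -13, -28, -42]
  [29, 4, -28, -49, 6] -> [-28, -49, 6] -> [28, 49, -6] -> [-6, 49, 28]
  [18, -50, -9, -35, 29, -9] -> [-9, -35, 29, -9] -> [9, 35, -29, 9] -> [9, -29, 35, 9]
  [-7, -7, -11, -29, -39, 28] -> [-11, -29, -39, 28] -> [11, 29, 39, -28] -> [-28, 39, 29, 11]
  [-8, -43, -40, -23, -7, 33, 5, -42, 29, 40] -> [-40, -23, -7, 33, 5, -42, 29, 40] -> [40, 23, 7, -33, -5, 42, -29, -40] -> [-40, -29, 42, -5, -33, 7, 23, 40]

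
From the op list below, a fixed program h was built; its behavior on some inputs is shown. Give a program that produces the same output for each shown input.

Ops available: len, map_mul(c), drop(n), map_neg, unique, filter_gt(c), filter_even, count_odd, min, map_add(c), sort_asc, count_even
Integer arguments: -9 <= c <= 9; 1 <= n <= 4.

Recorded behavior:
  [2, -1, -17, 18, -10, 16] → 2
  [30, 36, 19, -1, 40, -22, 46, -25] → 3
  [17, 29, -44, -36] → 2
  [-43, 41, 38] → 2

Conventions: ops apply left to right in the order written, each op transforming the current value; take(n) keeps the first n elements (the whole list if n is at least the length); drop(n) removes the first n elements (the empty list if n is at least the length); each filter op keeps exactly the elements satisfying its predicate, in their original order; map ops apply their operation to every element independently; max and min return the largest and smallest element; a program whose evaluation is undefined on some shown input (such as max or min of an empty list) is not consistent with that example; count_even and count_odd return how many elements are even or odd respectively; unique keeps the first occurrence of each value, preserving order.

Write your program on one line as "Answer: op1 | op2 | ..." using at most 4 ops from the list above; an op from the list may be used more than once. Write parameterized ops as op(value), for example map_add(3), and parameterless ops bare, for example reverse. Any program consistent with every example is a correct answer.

map_add(-5) | map_neg | count_even

Check, running the answer program on each example:
  [2, -1, -17, 18, -10, 16] -> [-3, -6, -22, 13, -15, 11] -> [3, 6, 22, -13, 15, -11] -> 2
  [30, 36, 19, -1, 40, -22, 46, -25] -> [25, 31, 14, -6, 35, -27, 41, -30] -> [-25, -31, -14, 6, -35, 27, -41, 30] -> 3
  [17, 29, -44, -36] -> [12, 24, -49, -41] -> [-12, -24, 49, 41] -> 2
  [-43, 41, 38] -> [-48, 36, 33] -> [48, -36, -33] -> 2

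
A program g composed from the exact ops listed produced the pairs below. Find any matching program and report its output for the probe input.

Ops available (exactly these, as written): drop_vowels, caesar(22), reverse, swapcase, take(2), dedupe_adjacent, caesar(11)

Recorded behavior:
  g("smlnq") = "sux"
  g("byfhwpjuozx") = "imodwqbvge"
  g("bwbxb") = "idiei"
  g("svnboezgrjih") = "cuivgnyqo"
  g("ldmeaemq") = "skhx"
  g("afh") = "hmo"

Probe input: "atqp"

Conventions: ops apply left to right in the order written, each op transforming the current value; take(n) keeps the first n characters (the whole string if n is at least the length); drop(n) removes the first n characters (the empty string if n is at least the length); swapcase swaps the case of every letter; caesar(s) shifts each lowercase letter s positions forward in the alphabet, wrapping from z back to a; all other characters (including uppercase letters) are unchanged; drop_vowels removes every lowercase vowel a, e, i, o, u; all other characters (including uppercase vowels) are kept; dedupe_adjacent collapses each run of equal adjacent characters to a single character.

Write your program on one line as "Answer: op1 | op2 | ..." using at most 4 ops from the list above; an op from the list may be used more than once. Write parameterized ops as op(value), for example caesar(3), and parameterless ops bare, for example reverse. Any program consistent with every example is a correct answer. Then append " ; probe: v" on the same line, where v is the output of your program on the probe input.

caesar(22) | drop_vowels | caesar(11) ; probe: "haxw"

Check, running the answer program on each example:
  "smlnq" -> "oihjm" -> "hjm" -> "sux"
  "byfhwpjuozx" -> "xubdslfqkvt" -> "xbdslfqkvt" -> "imodwqbvge"
  "bwbxb" -> "xsxtx" -> "xsxtx" -> "idiei"
  "svnboezgrjih" -> "orjxkavcnfed" -> "rjxkvcnfd" -> "cuivgnyqo"
  "ldmeaemq" -> "hziawaim" -> "hzwm" -> "skhx"
  "afh" -> "wbd" -> "wbd" -> "hmo"
  probe: "atqp" -> "wpml" -> "wpml" -> "haxw"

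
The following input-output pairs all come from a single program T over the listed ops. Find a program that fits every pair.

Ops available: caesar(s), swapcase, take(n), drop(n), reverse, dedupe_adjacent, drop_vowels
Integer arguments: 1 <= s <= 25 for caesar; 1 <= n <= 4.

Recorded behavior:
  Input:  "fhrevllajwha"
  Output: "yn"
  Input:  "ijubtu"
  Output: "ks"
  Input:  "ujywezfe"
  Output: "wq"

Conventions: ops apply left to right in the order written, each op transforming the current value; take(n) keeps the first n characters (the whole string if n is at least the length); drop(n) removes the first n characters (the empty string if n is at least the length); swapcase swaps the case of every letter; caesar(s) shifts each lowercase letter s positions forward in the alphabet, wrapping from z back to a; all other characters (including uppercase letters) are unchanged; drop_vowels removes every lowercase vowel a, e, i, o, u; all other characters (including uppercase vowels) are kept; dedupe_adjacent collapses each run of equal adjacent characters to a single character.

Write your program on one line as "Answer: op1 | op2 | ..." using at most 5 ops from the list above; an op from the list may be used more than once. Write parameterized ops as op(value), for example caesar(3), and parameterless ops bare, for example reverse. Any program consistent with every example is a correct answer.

drop_vowels | reverse | take(2) | caesar(17)

Check, running the answer program on each example:
  "fhrevllajwha" -> "fhrvlljwh" -> "hwjllvrhf" -> "hw" -> "yn"
  "ijubtu" -> "jbt" -> "tbj" -> "tb" -> "ks"
  "ujywezfe" -> "jywzf" -> "fzwyj" -> "fz" -> "wq"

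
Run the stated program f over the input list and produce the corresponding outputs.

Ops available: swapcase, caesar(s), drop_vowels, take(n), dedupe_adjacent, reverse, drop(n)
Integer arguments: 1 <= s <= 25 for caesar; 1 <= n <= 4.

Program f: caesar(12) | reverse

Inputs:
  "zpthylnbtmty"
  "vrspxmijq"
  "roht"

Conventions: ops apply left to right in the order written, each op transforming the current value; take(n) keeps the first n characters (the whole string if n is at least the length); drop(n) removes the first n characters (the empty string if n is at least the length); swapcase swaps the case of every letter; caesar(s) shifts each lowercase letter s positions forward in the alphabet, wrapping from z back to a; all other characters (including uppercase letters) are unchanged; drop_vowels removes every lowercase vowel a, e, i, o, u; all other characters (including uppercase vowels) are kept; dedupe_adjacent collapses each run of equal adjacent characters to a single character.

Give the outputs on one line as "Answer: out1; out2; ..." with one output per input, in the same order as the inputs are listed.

Execution, op by op:
  "zpthylnbtmty" -> "lbftkxznfyfk" -> "kfyfnzxktfbl"
  "vrspxmijq" -> "hdebjyuvc" -> "cvuyjbedh"
  "roht" -> "datf" -> "ftad"

"kfyfnzxktfbl"; "cvuyjbedh"; "ftad"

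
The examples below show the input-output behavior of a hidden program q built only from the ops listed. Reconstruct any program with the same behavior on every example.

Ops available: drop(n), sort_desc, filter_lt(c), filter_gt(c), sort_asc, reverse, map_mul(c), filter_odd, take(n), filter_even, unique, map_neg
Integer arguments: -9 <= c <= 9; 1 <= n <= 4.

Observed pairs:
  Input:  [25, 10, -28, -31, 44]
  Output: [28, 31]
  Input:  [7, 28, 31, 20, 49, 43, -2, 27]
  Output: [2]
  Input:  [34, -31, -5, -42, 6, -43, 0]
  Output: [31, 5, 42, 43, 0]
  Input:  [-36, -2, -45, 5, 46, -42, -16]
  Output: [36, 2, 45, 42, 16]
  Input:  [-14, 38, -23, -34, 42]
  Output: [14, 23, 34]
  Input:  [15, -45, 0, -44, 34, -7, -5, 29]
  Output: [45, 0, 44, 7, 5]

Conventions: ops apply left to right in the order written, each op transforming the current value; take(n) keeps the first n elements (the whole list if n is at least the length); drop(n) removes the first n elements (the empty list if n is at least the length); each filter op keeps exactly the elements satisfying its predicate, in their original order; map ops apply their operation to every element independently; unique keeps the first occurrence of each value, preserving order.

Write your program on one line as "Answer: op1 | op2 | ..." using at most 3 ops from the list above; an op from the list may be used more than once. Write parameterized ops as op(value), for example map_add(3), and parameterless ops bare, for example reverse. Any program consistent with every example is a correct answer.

map_neg | filter_gt(-3)

Check, running the answer program on each example:
  [25, 10, -28, -31, 44] -> [-25, -10, 28, 31, -44] -> [28, 31]
  [7, 28, 31, 20, 49, 43, -2, 27] -> [-7, -28, -31, -20, -49, -43, 2, -27] -> [2]
  [34, -31, -5, -42, 6, -43, 0] -> [-34, 31, 5, 42, -6, 43, 0] -> [31, 5, 42, 43, 0]
  [-36, -2, -45, 5, 46, -42, -16] -> [36, 2, 45, -5, -46, 42, 16] -> [36, 2, 45, 42, 16]
  [-14, 38, -23, -34, 42] -> [14, -38, 23, 34, -42] -> [14, 23, 34]
  [15, -45, 0, -44, 34, -7, -5, 29] -> [-15, 45, 0, 44, -34, 7, 5, -29] -> [45, 0, 44, 7, 5]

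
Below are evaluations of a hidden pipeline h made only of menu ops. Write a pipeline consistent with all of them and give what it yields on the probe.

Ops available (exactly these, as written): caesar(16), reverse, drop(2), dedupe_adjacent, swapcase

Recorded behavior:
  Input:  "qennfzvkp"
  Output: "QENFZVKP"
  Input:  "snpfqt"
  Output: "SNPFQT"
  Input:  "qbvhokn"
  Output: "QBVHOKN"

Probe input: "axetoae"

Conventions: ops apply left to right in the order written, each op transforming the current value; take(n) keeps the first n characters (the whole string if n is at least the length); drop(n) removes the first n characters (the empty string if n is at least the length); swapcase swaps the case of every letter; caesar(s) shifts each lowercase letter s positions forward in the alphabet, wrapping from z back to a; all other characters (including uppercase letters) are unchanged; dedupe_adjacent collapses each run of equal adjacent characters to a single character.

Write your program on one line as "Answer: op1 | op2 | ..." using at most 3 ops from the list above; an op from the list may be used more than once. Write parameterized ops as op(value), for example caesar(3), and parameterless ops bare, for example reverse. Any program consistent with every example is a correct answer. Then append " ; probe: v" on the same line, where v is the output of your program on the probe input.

dedupe_adjacent | swapcase ; probe: "AXETOAE"

Check, running the answer program on each example:
  "qennfzvkp" -> "qenfzvkp" -> "QENFZVKP"
  "snpfqt" -> "snpfqt" -> "SNPFQT"
  "qbvhokn" -> "qbvhokn" -> "QBVHOKN"
  probe: "axetoae" -> "axetoae" -> "AXETOAE"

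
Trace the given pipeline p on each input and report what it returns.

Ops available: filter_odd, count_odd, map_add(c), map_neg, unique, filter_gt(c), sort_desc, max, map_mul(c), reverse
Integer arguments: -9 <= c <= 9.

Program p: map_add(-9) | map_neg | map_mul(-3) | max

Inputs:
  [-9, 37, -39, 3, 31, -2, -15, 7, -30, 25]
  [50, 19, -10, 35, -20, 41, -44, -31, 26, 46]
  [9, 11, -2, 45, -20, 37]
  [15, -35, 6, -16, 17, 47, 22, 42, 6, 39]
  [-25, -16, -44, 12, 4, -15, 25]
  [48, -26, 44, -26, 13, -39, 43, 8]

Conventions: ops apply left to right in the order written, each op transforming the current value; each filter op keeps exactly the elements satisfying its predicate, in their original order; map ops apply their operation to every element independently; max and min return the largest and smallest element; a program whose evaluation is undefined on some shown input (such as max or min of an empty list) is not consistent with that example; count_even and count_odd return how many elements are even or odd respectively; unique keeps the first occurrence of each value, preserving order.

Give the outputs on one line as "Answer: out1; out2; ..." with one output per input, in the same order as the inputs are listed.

84; 123; 108; 114; 48; 117

Execution, op by op:
  [-9, 37, -39, 3, 31, -2, -15, 7, -30, 25] -> [-18, 28, -48, -6, 22, -11, -24, -2, -39, 16] -> [18, -28, 48, 6, -22, 11, 24, 2, 39, -16] -> [-54, 84, -144, -18, 66, -33, -72, -6, -117, 48] -> 84
  [50, 19, -10, 35, -20, 41, -44, -31, 26, 46] -> [41, 10, -19, 26, -29, 32, -53, -40, 17, 37] -> [-41, -10, 19, -26, 29, -32, 53, 40, -17, -37] -> [123, 30, -57, 78, -87, 96, -159, -120, 51, 111] -> 123
  [9, 11, -2, 45, -20, 37] -> [0, 2, -11, 36, -29, 28] -> [0, -2, 11, -36, 29, -28] -> [0, 6, -33, 108, -87, 84] -> 108
  [15, -35, 6, -16, 17, 47, 22, 42, 6, 39] -> [6, -44, -3, -25, 8, 38, 13, 33, -3, 30] -> [-6, 44, 3, 25, -8, -38, -13, -33, 3, -30] -> [18, -132, -9, -75, 24, 114, 39, 99, -9, 90] -> 114
  [-25, -16, -44, 12, 4, -15, 25] -> [-34, -25, -53, 3, -5, -24, 16] -> [34, 25, 53, -3, 5, 24, -16] -> [-102, -75, -159, 9, -15, -72, 48] -> 48
  [48, -26, 44, -26, 13, -39, 43, 8] -> [39, -35, 35, -35, 4, -48, 34, -1] -> [-39, 35, -35, 35, -4, 48, -34, 1] -> [117, -105, 105, -105, 12, -144, 102, -3] -> 117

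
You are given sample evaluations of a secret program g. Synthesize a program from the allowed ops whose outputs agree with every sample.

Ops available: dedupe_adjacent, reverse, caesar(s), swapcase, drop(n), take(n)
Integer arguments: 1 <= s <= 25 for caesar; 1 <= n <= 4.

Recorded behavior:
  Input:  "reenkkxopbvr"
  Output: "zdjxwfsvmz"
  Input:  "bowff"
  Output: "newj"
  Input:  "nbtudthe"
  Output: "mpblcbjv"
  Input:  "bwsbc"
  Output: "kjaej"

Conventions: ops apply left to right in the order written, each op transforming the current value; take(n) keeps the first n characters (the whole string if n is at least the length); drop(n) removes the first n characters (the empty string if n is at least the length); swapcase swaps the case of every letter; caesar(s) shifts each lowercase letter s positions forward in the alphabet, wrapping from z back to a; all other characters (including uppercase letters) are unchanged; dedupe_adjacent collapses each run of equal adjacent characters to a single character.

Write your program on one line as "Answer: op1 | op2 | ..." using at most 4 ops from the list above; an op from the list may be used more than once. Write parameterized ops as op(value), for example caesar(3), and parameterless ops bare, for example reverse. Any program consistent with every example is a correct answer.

dedupe_adjacent | reverse | caesar(24) | caesar(10)

Check, running the answer program on each example:
  "reenkkxopbvr" -> "renkxopbvr" -> "rvbpoxkner" -> "ptznmvilcp" -> "zdjxwfsvmz"
  "bowff" -> "bowf" -> "fwob" -> "dumz" -> "newj"
  "nbtudthe" -> "nbtudthe" -> "ehtdutbn" -> "cfrbsrzl" -> "mpblcbjv"
  "bwsbc" -> "bwsbc" -> "cbswb" -> "azquz" -> "kjaej"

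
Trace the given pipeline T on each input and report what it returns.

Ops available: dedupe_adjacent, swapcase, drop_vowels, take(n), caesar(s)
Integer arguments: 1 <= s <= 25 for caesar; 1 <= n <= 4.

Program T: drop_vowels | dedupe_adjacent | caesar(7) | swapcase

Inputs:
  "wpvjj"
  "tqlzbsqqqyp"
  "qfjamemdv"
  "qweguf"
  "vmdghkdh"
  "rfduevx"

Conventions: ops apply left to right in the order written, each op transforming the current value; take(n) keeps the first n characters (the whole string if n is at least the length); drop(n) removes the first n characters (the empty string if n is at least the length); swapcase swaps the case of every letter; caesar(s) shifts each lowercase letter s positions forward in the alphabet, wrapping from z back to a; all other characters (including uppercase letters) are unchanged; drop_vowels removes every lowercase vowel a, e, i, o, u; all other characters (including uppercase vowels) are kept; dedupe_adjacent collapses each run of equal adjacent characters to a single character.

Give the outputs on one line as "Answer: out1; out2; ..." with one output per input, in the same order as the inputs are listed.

Execution, op by op:
  "wpvjj" -> "wpvjj" -> "wpvj" -> "dwcq" -> "DWCQ"
  "tqlzbsqqqyp" -> "tqlzbsqqqyp" -> "tqlzbsqyp" -> "axsgizxfw" -> "AXSGIZXFW"
  "qfjamemdv" -> "qfjmmdv" -> "qfjmdv" -> "xmqtkc" -> "XMQTKC"
  "qweguf" -> "qwgf" -> "qwgf" -> "xdnm" -> "XDNM"
  "vmdghkdh" -> "vmdghkdh" -> "vmdghkdh" -> "ctknorko" -> "CTKNORKO"
  "rfduevx" -> "rfdvx" -> "rfdvx" -> "ymkce" -> "YMKCE"

"DWCQ"; "AXSGIZXFW"; "XMQTKC"; "XDNM"; "CTKNORKO"; "YMKCE"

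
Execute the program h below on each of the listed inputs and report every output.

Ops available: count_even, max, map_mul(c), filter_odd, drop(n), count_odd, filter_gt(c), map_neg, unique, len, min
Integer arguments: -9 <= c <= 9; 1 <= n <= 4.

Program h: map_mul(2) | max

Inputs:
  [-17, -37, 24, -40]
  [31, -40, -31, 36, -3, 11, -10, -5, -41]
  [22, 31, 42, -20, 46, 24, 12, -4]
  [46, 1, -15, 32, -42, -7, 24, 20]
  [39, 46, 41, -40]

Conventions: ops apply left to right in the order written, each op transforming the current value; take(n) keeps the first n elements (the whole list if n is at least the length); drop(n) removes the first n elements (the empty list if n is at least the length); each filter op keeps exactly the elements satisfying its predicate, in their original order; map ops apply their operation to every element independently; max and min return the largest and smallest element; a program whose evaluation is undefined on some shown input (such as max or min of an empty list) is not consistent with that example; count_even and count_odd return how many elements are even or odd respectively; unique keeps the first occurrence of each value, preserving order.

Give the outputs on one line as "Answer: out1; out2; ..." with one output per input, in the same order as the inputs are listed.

Execution, op by op:
  [-17, -37, 24, -40] -> [-34, -74, 48, -80] -> 48
  [31, -40, -31, 36, -3, 11, -10, -5, -41] -> [62, -80, -62, 72, -6, 22, -20, -10, -82] -> 72
  [22, 31, 42, -20, 46, 24, 12, -4] -> [44, 62, 84, -40, 92, 48, 24, -8] -> 92
  [46, 1, -15, 32, -42, -7, 24, 20] -> [92, 2, -30, 64, -84, -14, 48, 40] -> 92
  [39, 46, 41, -40] -> [78, 92, 82, -80] -> 92

48; 72; 92; 92; 92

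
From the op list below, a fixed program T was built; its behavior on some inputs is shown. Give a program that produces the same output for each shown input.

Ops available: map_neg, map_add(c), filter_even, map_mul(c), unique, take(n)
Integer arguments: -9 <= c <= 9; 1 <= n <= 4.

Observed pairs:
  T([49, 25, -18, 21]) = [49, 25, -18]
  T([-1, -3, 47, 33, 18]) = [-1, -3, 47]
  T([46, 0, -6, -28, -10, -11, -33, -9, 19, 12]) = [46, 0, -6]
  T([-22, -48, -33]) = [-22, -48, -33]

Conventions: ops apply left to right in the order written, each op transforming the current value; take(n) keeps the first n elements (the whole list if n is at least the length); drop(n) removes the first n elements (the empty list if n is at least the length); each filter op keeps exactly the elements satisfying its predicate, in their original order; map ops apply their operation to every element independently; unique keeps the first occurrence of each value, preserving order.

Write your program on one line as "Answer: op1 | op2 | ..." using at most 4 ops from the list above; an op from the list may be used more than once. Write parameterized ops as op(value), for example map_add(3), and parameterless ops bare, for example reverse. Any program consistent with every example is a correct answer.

map_neg | take(3) | map_neg

Check, running the answer program on each example:
  [49, 25, -18, 21] -> [-49, -25, 18, -21] -> [-49, -25, 18] -> [49, 25, -18]
  [-1, -3, 47, 33, 18] -> [1, 3, -47, -33, -18] -> [1, 3, -47] -> [-1, -3, 47]
  [46, 0, -6, -28, -10, -11, -33, -9, 19, 12] -> [-46, 0, 6, 28, 10, 11, 33, 9, -19, -12] -> [-46, 0, 6] -> [46, 0, -6]
  [-22, -48, -33] -> [22, 48, 33] -> [22, 48, 33] -> [-22, -48, -33]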